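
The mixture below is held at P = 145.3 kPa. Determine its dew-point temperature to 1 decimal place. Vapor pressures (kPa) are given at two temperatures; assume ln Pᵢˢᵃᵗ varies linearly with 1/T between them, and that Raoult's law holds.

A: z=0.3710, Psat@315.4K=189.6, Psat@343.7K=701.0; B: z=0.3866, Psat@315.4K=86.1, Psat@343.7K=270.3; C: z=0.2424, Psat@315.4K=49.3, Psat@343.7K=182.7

Dew-point temperature: Σzᵢ·P/Pᵢˢᵃᵗ(T) = 1. Interpolate ln Pᵢˢᵃᵗ = aᵢ + bᵢ/T.
  T = 315.4 K: ΣzᵢP/Pᵢˢᵃᵗ = 1.6511
  T = 343.7 K: ΣzᵢP/Pᵢˢᵃᵗ = 0.4775
  T = 329.5 K: ΣzᵢP/Pᵢˢᵃᵗ = 0.8658
  T = 322.4 K: ΣzᵢP/Pᵢˢᵃᵗ = 1.1897
  T = 325.9 K: ΣzᵢP/Pᵢˢᵃᵗ = 1.0153
  T = 327.7 K: ΣzᵢP/Pᵢˢᵃᵗ = 0.9372
  T = 326.8 K: ΣzᵢP/Pᵢˢᵃᵗ = 0.9753
Interpolating between 325.9 K and 326.8 K gives T ≈ 326.2 K.

T = 326.2 K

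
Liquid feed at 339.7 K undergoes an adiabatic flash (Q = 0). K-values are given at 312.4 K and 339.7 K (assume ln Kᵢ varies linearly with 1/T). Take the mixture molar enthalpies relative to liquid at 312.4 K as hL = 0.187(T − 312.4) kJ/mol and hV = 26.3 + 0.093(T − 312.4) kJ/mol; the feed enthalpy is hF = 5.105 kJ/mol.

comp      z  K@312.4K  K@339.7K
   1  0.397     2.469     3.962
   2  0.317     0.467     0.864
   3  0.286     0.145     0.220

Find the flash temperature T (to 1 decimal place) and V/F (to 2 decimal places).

Adiabatic flash: solve Rachford–Rice at each trial T, then check hF = ψ·hV(T) + (1−ψ)·hL(T).
  T = 312.4 K: K = (2.469, 0.467, 0.145), RR gives ψ = 0.164, H_out = 4.325 kJ/mol
  T = 339.7 K: K = (3.962, 0.864, 0.220), RR gives ψ = 0.560, H_out = 18.385 kJ/mol
  T = 326.0 K: K = (3.156, 0.643, 0.180), RR gives ψ = 0.379, H_out = 12.021 kJ/mol
  T = 319.2 K: K = (2.799, 0.550, 0.162), RR gives ψ = 0.278, H_out = 8.416 kJ/mol
  T = 315.8 K: K = (2.630, 0.507, 0.153), RR gives ψ = 0.224, H_out = 6.447 kJ/mol
  T = 314.1 K: K = (2.549, 0.487, 0.149), RR gives ψ = 0.195, H_out = 5.408 kJ/mol
Linear interpolation between T = 312.4 (H_out = 4.325) and T = 314.1 (H_out = 5.408) on hF = 5.105 gives T ≈ 313.6 K, at which ψ = 0.19.

T = 313.6 K, V/F = 0.19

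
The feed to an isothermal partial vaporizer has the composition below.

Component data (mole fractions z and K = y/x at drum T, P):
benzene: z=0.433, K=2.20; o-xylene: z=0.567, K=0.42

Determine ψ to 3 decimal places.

ψ = 0.274

Rachford–Rice: g(ψ) = Σ zᵢ(Kᵢ−1)/(1+ψ(Kᵢ−1)) = 0.
g(0) = ΣzᵢKᵢ − 1 = 0.191 and g(1) = 1 − Σzᵢ/Kᵢ = -0.547, so a root lies in (0, 1).
Binary case is linear: z₁(K₁−1)(1+ψ(K₂−1)) + z₂(K₂−1)(1+ψ(K₁−1)) = 0
⇒ ψ = [z₁(K₁−1)+z₂(K₂−1)] / [−(K₁−1)(K₂−1)] = 0.1907/0.6960 = 0.274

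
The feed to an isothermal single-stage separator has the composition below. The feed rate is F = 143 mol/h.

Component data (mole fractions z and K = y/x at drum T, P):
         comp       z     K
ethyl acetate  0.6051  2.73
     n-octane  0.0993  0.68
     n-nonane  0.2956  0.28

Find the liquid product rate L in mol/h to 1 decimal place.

Material balance + equilibrium reduce to Σ zᵢ(Kᵢ−1)/(1+β(Kᵢ−1)) = 0.
Feasibility: ΣzᵢKᵢ = 1.8022, Σzᵢ/Kᵢ = 1.4234 — both > 1, two phases present.
Iterate (Newton) starting at β = 0.6:
  β = 0.6000: g = 0.09962, g' = -0.9266 → β = 0.7075
  β = 0.7075: g = -0.00421, g' = -1.0198 → β = 0.7034
Converged at β = 0.7034.
Then V = β·F = 0.7034·143 = 100.6 mol/h and L = F − V = 42.4 mol/h.

L = 42.4 mol/h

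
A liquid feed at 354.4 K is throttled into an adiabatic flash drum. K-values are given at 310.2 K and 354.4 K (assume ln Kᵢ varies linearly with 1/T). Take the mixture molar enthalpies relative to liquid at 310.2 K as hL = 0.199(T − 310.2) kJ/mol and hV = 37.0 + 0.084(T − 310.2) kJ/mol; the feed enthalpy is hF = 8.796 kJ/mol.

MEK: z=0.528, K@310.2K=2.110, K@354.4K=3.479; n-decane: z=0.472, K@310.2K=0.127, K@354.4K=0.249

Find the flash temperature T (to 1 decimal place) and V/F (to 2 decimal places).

T = 313.8 K, V/F = 0.22

Adiabatic flash: solve Rachford–Rice at each trial T, then check hF = ψ·hV(T) + (1−ψ)·hL(T).
  T = 310.2 K: K = (2.110, 0.127), RR gives ψ = 0.180, H_out = 6.645 kJ/mol
  T = 354.4 K: K = (3.479, 0.249), RR gives ψ = 0.513, H_out = 25.158 kJ/mol
  T = 332.3 K: K = (2.755, 0.182), RR gives ψ = 0.376, H_out = 17.368 kJ/mol
  T = 321.2 K: K = (2.421, 0.153), RR gives ψ = 0.291, H_out = 12.586 kJ/mol
  T = 315.7 K: K = (2.263, 0.140), RR gives ψ = 0.240, H_out = 9.815 kJ/mol
  T = 312.9 K: K = (2.184, 0.133), RR gives ψ = 0.210, H_out = 8.260 kJ/mol
  T = 314.3 K: K = (2.223, 0.136), RR gives ψ = 0.225, H_out = 9.051 kJ/mol
Linear interpolation between T = 312.9 (H_out = 8.260) and T = 314.3 (H_out = 9.051) on hF = 8.796 gives T ≈ 313.8 K, at which ψ = 0.22.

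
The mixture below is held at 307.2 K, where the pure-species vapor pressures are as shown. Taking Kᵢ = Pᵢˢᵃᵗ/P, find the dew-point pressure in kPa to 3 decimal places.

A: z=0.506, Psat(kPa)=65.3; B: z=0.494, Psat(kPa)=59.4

Pdew = 62.246 kPa

At the dew point ψ → 1, so Σzᵢ/Kᵢ = 1 with Kᵢ = Pᵢˢᵃᵗ/P ⇒ 1/P = Σzᵢ/Pᵢˢᵃᵗ.
1/P = 0.506/65.3 + 0.494/59.4 = 0.016065 ⇒ P = 62.246 kPa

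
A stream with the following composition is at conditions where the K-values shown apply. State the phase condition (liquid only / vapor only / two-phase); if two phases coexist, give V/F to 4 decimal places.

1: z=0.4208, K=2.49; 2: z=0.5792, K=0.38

two-phase, V/F = 0.2900

ΣzᵢKᵢ = 1.2679; Σzᵢ/Kᵢ = 1.6932.
Both exceed 1, so a two-phase solution exists.
Newton iteration, ψ⁰ = 0.5:
  ψ = 0.5000: g = -0.16113, g' = -0.7744 → ψ = 0.2919
  ψ = 0.2919: g = -0.00153, g' = -0.7856 → ψ = 0.2900
Converged at ψ = 0.2900.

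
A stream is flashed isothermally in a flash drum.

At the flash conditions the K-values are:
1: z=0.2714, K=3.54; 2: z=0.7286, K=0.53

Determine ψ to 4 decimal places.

ψ = 0.2906

Rachford–Rice: g(ψ) = Σ zᵢ(Kᵢ−1)/(1+ψ(Kᵢ−1)) = 0.
Feasibility: ΣzᵢKᵢ = 1.3469, Σzᵢ/Kᵢ = 1.4514 — both > 1, two phases present.
Binary case is linear: z₁(K₁−1)(1+ψ(K₂−1)) + z₂(K₂−1)(1+ψ(K₁−1)) = 0
⇒ ψ = [z₁(K₁−1)+z₂(K₂−1)] / [−(K₁−1)(K₂−1)] = 0.34691/1.19380 = 0.2906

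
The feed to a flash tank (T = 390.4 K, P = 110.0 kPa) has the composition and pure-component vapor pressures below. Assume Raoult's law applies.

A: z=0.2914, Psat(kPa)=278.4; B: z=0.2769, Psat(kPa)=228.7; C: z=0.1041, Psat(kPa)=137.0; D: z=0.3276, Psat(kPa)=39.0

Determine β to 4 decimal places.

β = 0.7295

Raoult's law: Kᵢ = Pᵢˢᵃᵗ/P = Pᵢˢᵃᵗ/110.0.
  K_A = 278.4/110.0 = 2.530909, K_B = 228.7/110.0 = 2.079091, K_C = 137.0/110.0 = 1.245455, K_D = 39.0/110.0 = 0.354545
Rachford–Rice: g(β) = Σ zᵢ(Kᵢ−1)/(1+β(Kᵢ−1)) = 0.
g(0) = ΣzᵢKᵢ − 1 = 0.5590 and g(1) = 1 − Σzᵢ/Kᵢ = -0.2559, so a root lies in (0, 1).
Newton–Raphson from β = 0.42:
  β = 0.4200: g = 0.21021, g' = -0.6677 → β = 0.7348
  β = 0.7348: g = -0.00398, g' = -0.7499 → β = 0.7295
Converged at β = 0.7295.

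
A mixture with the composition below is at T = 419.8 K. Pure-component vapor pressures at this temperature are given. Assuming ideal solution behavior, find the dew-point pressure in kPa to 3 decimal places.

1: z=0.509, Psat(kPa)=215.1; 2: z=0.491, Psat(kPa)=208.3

At the dew point ψ → 1, so Σzᵢ/Kᵢ = 1 with Kᵢ = Pᵢˢᵃᵗ/P ⇒ 1/P = Σzᵢ/Pᵢˢᵃᵗ.
1/P = 0.509/215.1 + 0.491/208.3 = 0.004724 ⇒ P = 211.707 kPa

Pdew = 211.707 kPa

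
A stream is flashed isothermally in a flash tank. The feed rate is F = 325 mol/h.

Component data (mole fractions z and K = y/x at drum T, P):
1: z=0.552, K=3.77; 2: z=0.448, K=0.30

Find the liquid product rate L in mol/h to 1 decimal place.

L = 121.3 mol/h

Binary case is linear: z₁(K₁−1)(1+V/F(K₂−1)) + z₂(K₂−1)(1+V/F(K₁−1)) = 0
⇒ V/F = [z₁(K₁−1)+z₂(K₂−1)] / [−(K₁−1)(K₂−1)] = 1.2154/1.9390 = 0.627
Then V = V/F·F = 0.6268·325 = 203.7 mol/h and L = F − V = 121.3 mol/h.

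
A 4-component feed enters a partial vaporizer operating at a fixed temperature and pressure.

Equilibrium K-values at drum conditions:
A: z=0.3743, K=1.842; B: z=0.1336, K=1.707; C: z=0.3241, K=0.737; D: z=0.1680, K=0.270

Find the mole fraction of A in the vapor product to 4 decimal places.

Iterate (Newton) starting at V/F = 0.5:
  V/F = 0.5000: g = 0.00030, g' = -0.4196 → V/F = 0.5007
Converged at V/F = 0.5007.
Compositions from xᵢ = zᵢ/(1+V/F(Kᵢ−1)), yᵢ = Kᵢxᵢ:
  A: x = 0.2633, y = 0.4850
  B: x = 0.0987, y = 0.1684
  C: x = 0.3733, y = 0.2751
  D: x = 0.2648, y = 0.0715

y_A = 0.4850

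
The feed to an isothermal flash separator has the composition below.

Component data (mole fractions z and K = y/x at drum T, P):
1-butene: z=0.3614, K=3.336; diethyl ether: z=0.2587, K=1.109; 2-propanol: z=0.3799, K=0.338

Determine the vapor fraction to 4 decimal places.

Newton–Raphson from ψ = 0.54:
  ψ = 0.5400: g = 0.00853, g' = -0.7916 → ψ = 0.5508
Converged at ψ = 0.5508.

ψ = 0.5508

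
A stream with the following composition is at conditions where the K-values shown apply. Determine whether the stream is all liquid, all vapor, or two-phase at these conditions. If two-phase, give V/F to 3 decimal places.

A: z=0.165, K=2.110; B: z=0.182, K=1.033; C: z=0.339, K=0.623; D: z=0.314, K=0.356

ΣzᵢKᵢ = 0.859; Σzᵢ/Kᵢ = 1.681.
Since ΣzᵢKᵢ < 1 the mixture is below its bubble point — single liquid phase.

all liquid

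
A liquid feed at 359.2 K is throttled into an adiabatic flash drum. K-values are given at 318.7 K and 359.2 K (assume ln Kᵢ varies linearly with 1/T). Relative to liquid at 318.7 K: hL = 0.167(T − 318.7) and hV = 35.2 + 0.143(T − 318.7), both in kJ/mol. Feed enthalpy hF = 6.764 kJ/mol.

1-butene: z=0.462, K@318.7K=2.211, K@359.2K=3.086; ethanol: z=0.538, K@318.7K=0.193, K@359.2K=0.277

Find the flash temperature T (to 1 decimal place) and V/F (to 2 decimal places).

Adiabatic flash: solve Rachford–Rice at each trial T, then check hF = ψ·hV(T) + (1−ψ)·hL(T).
  T = 318.7 K: K = (2.211, 0.193), RR gives ψ = 0.128, H_out = 4.514 kJ/mol
  T = 359.2 K: K = (3.086, 0.277), RR gives ψ = 0.381, H_out = 19.808 kJ/mol
  T = 338.9 K: K = (2.637, 0.234), RR gives ψ = 0.274, H_out = 12.893 kJ/mol
  T = 328.8 K: K = (2.421, 0.213), RR gives ψ = 0.208, H_out = 8.974 kJ/mol
  T = 323.8 K: K = (2.316, 0.203), RR gives ψ = 0.171, H_out = 6.849 kJ/mol
  T = 321.2 K: K = (2.262, 0.198), RR gives ψ = 0.150, H_out = 5.682 kJ/mol
  T = 322.5 K: K = (2.289, 0.200), RR gives ψ = 0.161, H_out = 6.272 kJ/mol
Linear interpolation between T = 322.5 (H_out = 6.272) and T = 323.8 (H_out = 6.849) on hF = 6.764 gives T ≈ 323.6 K, at which ψ = 0.17.

T = 323.6 K, V/F = 0.17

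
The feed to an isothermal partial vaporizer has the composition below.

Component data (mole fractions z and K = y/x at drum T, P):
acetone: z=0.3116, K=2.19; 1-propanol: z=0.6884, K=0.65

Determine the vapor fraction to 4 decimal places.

ψ = 0.3118

Binary case is linear: z₁(K₁−1)(1+ψ(K₂−1)) + z₂(K₂−1)(1+ψ(K₁−1)) = 0
⇒ ψ = [z₁(K₁−1)+z₂(K₂−1)] / [−(K₁−1)(K₂−1)] = 0.12986/0.41650 = 0.3118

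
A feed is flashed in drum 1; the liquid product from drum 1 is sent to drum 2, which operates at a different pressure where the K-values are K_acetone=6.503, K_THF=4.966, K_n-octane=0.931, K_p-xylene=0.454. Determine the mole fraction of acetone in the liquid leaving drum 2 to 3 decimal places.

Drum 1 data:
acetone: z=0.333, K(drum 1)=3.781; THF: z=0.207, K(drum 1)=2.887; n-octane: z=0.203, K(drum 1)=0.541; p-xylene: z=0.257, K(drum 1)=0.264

Drum 1:
Material balance + equilibrium reduce to Σ zᵢ(Kᵢ−1)/(1+ψ₁(Kᵢ−1)) = 0.
Check two-phase: ΣzᵢKᵢ = 2.034 > 1 and Σzᵢ/Kᵢ = 1.508 > 1, so g(0) = 1.034 > 0 and g(1) = -0.508 < 0.
Newton iteration, ψ₁⁰ = 0.56:
  ψ₁ = 0.560: g = 0.1049, g' = -1.048 → ψ₁ = 0.660
  ψ₁ = 0.660: g = -0.0010, g' = -1.081 → ψ₁ = 0.659
Converged at ψ₁ = 0.659.
Drum-1 compositions:
  acetone: x = 0.118, y = 0.444
  THF: x = 0.092, y = 0.266
  n-octane: x = 0.291, y = 0.157
  p-xylene: x = 0.499, y = 0.132
Drum-2 feed = drum-1 liquid: z₂ = (0.1175, 0.0923, 0.2911, 0.4991).
Drum 2:
Rachford–Rice: g(ψ₂) = Σ zᵢ(Kᵢ−1)/(1+ψ₂(Kᵢ−1)) = 0.
Check two-phase: ΣzᵢKᵢ = 1.720 > 1 and Σzᵢ/Kᵢ = 1.449 > 1, so g(0) = 0.720 > 0 and g(1) = -0.449 < 0.
Newton–Raphson from ψ₂ = 0.55:
  ψ₂ = 0.550: g = -0.1347, g' = -0.668 → ψ₂ = 0.348
  ψ₂ = 0.348: g = 0.0182, g' = -0.902 → ψ₂ = 0.369
Converged at ψ₂ = 0.369.
  acetone: x = 0.039, y = 0.252
  THF: x = 0.037, y = 0.186
  n-octane: x = 0.299, y = 0.278
  p-xylene: x = 0.625, y = 0.284

x_acetone (drum 2) = 0.039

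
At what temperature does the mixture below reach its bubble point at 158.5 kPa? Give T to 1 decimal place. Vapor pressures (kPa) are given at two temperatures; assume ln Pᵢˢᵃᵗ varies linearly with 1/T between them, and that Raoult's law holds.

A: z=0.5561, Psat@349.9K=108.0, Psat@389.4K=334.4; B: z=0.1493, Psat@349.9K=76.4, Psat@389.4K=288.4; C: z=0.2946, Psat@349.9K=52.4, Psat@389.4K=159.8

T = 369.4 K

Bubble-point temperature: ΣzᵢPᵢˢᵃᵗ(T) = P. Interpolate ln Pᵢˢᵃᵗ = aᵢ + bᵢ/T.
  T = 349.9 K: ΣzᵢPᵢˢᵃᵗ = 86.90 kPa
  T = 389.4 K: ΣzᵢPᵢˢᵃᵗ = 276.10 kPa
  T = 369.6 K: ΣzᵢPᵢˢᵃᵗ = 159.42 kPa
  T = 359.8 K: ΣzᵢPᵢˢᵃᵗ = 118.85 kPa
  T = 364.7 K: ΣzᵢPᵢˢᵃᵗ = 137.92 kPa
  T = 367.1 K: ΣzᵢPᵢˢᵃᵗ = 148.13 kPa
Interpolating between 367.1 K and 369.6 K gives T ≈ 369.4 K.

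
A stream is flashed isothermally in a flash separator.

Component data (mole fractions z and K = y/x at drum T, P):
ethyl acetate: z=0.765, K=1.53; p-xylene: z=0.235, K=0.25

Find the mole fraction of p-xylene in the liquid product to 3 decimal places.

Iterate (Newton) starting at ψ = 0.5:
  ψ = 0.500: g = 0.0385, g' = -0.473 → ψ = 0.581
  ψ = 0.581: g = -0.0026, g' = -0.541 → ψ = 0.577
Converged at ψ = 0.577.
Compositions from xᵢ = zᵢ/(1+ψ(Kᵢ−1)), yᵢ = Kᵢxᵢ:
  ethyl acetate: x = 0.586, y = 0.896
  p-xylene: x = 0.414, y = 0.104

x_p-xylene = 0.414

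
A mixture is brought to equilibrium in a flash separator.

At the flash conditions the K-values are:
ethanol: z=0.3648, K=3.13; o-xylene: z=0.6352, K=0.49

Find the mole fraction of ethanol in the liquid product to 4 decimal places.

Material balance + equilibrium reduce to Σ zᵢ(Kᵢ−1)/(1+β(Kᵢ−1)) = 0.
Check two-phase: ΣzᵢKᵢ = 1.4531 > 1 and Σzᵢ/Kᵢ = 1.4129 > 1, so g(0) = 0.4531 > 0 and g(1) = -0.4129 < 0.
Newton iteration, β⁰ = 0.5:
  β = 0.5000: g = -0.05855, g' = -0.6858 → β = 0.4146
  β = 0.4146: g = 0.00180, g' = -0.7324 → β = 0.4171
Converged at β = 0.4171.
Compositions from xᵢ = zᵢ/(1+β(Kᵢ−1)), yᵢ = Kᵢxᵢ:
  ethanol: x = 0.1932, y = 0.6047
  o-xylene: x = 0.8068, y = 0.3953

x_ethanol = 0.1932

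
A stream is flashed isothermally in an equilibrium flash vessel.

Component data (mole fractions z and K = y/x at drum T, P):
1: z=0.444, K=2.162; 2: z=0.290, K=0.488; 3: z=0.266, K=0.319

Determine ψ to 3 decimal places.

ψ = 0.268

Newton iteration, ψ⁰ = 0.61:
  ψ = 0.610: g = -0.2239, g' = -0.727 → ψ = 0.302
  ψ = 0.302: g = -0.0218, g' = -0.630 → ψ = 0.267
  ψ = 0.267: g = 0.0001, g' = -0.635 → ψ = 0.268
Converged at ψ = 0.268.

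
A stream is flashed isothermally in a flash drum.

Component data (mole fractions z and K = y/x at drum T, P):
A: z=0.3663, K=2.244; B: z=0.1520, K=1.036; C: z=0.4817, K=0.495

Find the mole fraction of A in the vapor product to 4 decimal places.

Rachford–Rice: g(V/F) = Σ zᵢ(Kᵢ−1)/(1+V/F(Kᵢ−1)) = 0.
g(0) = ΣzᵢKᵢ − 1 = 0.2179 and g(1) = 1 − Σzᵢ/Kᵢ = -0.2831, so a root lies in (0, 1).
Newton iteration, V/F⁰ = 0.5:
  V/F = 0.5000: g = -0.03912, g' = -0.4355 → V/F = 0.4102
  V/F = 0.4102: g = 0.00030, g' = -0.4441 → V/F = 0.4109
Converged at V/F = 0.4109.
Compositions from xᵢ = zᵢ/(1+V/F(Kᵢ−1)), yᵢ = Kᵢxᵢ:
  A: x = 0.2424, y = 0.5440
  B: x = 0.1498, y = 0.1552
  C: x = 0.6078, y = 0.3009

y_A = 0.5440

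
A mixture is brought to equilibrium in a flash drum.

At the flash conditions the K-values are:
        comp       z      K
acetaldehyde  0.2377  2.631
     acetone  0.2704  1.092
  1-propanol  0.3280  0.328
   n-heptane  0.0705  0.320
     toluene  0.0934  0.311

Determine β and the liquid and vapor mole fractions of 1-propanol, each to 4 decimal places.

β = 0.1015, x_1-propanol = 0.3520, y_1-propanol = 0.1155

Let β = V/F and solve Σ zᵢ(Kᵢ−1)/(1+β(Kᵢ−1)) = 0.
g(0) = ΣzᵢKᵢ − 1 = 0.0799 and g(1) = 1 − Σzᵢ/Kᵢ = -0.8586, so a root lies in (0, 1).
Newton iteration, β⁰ = 0.5:
  β = 0.5000: g = -0.26543, g' = -0.7079 → β = 0.1250
  β = 0.1250: g = -0.01684, g' = -0.7070 → β = 0.1012
  β = 0.1012: g = 0.00024, g' = -0.7274 → β = 0.1015
Converged at β = 0.1015.
Compositions from xᵢ = zᵢ/(1+β(Kᵢ−1)), yᵢ = Kᵢxᵢ:
  acetaldehyde: x = 0.2039, y = 0.5365
  acetone: x = 0.2679, y = 0.2925
  1-propanol: x = 0.3520, y = 0.1155
  n-heptane: x = 0.0757, y = 0.0242
  toluene: x = 0.1004, y = 0.0312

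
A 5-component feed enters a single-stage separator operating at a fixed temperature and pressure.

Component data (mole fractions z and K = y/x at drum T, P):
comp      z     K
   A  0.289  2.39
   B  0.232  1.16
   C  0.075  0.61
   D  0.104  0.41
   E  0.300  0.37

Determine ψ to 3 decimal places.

Rachford–Rice: g(ψ) = Σ zᵢ(Kᵢ−1)/(1+ψ(Kᵢ−1)) = 0.
g(0) = ΣzᵢKᵢ − 1 = 0.159 and g(1) = 1 − Σzᵢ/Kᵢ = -0.508, so a root lies in (0, 1).
Iterate (Newton) starting at ψ = 0.5:
  ψ = 0.500: g = -0.1279, g' = -0.544 → ψ = 0.265
  ψ = 0.265: g = -0.0029, g' = -0.540 → ψ = 0.259
Converged at ψ = 0.259.

ψ = 0.259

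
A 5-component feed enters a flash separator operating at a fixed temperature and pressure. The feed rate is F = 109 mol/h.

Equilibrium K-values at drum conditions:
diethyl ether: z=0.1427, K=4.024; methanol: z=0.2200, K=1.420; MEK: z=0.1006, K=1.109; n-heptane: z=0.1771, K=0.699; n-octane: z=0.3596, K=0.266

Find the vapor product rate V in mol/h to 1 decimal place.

Rachford–Rice: g(ψ) = Σ zᵢ(Kᵢ−1)/(1+ψ(Kᵢ−1)) = 0.
g(0) = ΣzᵢKᵢ − 1 = 0.2176 and g(1) = 1 − Σzᵢ/Kᵢ = -0.8863, so a root lies in (0, 1).
Newton iteration, ψ⁰ = 0.5:
  ψ = 0.5000: g = -0.22118, g' = -0.7401 → ψ = 0.2012
  ψ = 0.2012: g = -0.00217, g' = -0.8235 → ψ = 0.1985
Converged at ψ = 0.1985.
Then V = ψ·F = 0.1985·109 = 21.6 mol/h and L = F − V = 87.4 mol/h.

V = 21.6 mol/h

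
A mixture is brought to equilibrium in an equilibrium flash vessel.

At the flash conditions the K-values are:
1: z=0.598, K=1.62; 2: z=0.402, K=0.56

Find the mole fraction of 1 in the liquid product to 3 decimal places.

x_1 = 0.415

Material balance + equilibrium reduce to Σ zᵢ(Kᵢ−1)/(1+ψ(Kᵢ−1)) = 0.
Feasibility: ΣzᵢKᵢ = 1.194, Σzᵢ/Kᵢ = 1.087 — both > 1, two phases present.
Iterate (Newton) starting at ψ = 0.45:
  ψ = 0.450: g = 0.0693, g' = -0.262 → ψ = 0.715
  ψ = 0.715: g = -0.0012, g' = -0.276 → ψ = 0.711
Converged at ψ = 0.711.
Compositions from xᵢ = zᵢ/(1+ψ(Kᵢ−1)), yᵢ = Kᵢxᵢ:
  1: x = 0.415, y = 0.672
  2: x = 0.585, y = 0.328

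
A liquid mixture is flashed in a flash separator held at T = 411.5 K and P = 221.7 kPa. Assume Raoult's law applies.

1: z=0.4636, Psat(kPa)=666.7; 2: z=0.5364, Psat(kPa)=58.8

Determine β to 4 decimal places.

Raoult's law: Kᵢ = Pᵢˢᵃᵗ/P = Pᵢˢᵃᵗ/221.7.
  K_1 = 666.7/221.7 = 3.007217, K_2 = 58.8/221.7 = 0.265223
Let β = V/F and solve Σ zᵢ(Kᵢ−1)/(1+β(Kᵢ−1)) = 0.
Feasibility: ΣzᵢKᵢ = 1.5364, Σzᵢ/Kᵢ = 2.1766 — both > 1, two phases present.
Binary case is linear: z₁(K₁−1)(1+β(K₂−1)) + z₂(K₂−1)(1+β(K₁−1)) = 0
⇒ β = [z₁(K₁−1)+z₂(K₂−1)] / [−(K₁−1)(K₂−1)] = 0.53641/1.47486 = 0.3637

β = 0.3637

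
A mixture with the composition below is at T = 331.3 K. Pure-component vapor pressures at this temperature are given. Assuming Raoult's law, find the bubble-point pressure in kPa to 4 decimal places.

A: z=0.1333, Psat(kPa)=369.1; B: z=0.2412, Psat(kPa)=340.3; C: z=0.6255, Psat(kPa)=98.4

Pbub = 192.8306 kPa

At the bubble point ψ → 0, so ΣzᵢKᵢ = 1 with Kᵢ = Pᵢˢᵃᵗ/P ⇒ P = ΣzᵢPᵢˢᵃᵗ.
P = 0.1333·369.1 + 0.2412·340.3 + 0.6255·98.4 = 192.8306 kPa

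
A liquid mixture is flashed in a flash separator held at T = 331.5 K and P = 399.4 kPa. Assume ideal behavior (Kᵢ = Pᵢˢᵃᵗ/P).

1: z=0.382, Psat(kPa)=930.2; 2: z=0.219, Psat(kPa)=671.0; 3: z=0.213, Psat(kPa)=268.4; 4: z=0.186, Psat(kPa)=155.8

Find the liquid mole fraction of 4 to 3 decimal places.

x_4 = 0.387

Raoult's law: Kᵢ = Pᵢˢᵃᵗ/P = Pᵢˢᵃᵗ/399.4.
  K_1 = 930.2/399.4 = 2.32899, K_2 = 671.0/399.4 = 1.68002, K_3 = 268.4/399.4 = 0.67201, K_4 = 155.8/399.4 = 0.39009
Newton iteration, β⁰ = 0.5:
  β = 0.500: g = 0.1694, g' = -0.476 → β = 0.856
  β = 0.856: g = -0.0028, g' = -0.535 → β = 0.851
Converged at β = 0.851.
Compositions from xᵢ = zᵢ/(1+β(Kᵢ−1)), yᵢ = Kᵢxᵢ:
  1: x = 0.179, y = 0.418
  2: x = 0.139, y = 0.233
  3: x = 0.295, y = 0.199
  4: x = 0.387, y = 0.151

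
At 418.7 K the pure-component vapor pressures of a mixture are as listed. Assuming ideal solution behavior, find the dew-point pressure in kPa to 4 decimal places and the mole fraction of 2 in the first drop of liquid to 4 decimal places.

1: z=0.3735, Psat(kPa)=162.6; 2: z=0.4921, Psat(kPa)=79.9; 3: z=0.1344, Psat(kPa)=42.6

Pdew = 86.1258 kPa, x_2 = 0.5304

At the dew point ψ → 1, so Σzᵢ/Kᵢ = 1 with Kᵢ = Pᵢˢᵃᵗ/P ⇒ 1/P = Σzᵢ/Pᵢˢᵃᵗ.
1/P = 0.3735/162.6 + 0.4921/79.9 + 0.1344/42.6 = 0.0116109 ⇒ P = 86.1258 kPa
xᵢ = zᵢP/Pᵢˢᵃᵗ ⇒ x_2 = 0.4921·86.1258/79.9 = 0.5304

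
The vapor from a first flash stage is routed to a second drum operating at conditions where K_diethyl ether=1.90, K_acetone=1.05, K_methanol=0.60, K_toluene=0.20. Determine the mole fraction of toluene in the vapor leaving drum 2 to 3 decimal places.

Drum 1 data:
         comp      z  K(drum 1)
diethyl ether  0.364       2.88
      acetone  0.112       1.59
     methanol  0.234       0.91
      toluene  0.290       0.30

y_toluene (drum 2) = 0.050

Drum 1:
Newton–Raphson from ψ₁ = 0.5:
  ψ₁ = 0.500: g = 0.0694, g' = -0.703 → ψ₁ = 0.599
  ψ₁ = 0.599: g = -0.0009, g' = -0.729 → ψ₁ = 0.597
Converged at ψ₁ = 0.597.
Drum-1 compositions:
  diethyl ether: x = 0.171, y = 0.494
  acetone: x = 0.083, y = 0.132
  methanol: x = 0.247, y = 0.225
  toluene: x = 0.498, y = 0.150
Drum-2 feed = drum-1 vapor: z₂ = (0.4938, 0.1317, 0.2250, 0.1495).
Drum 2:
Iterate (Newton) starting at ψ₂ = 0.59:
  ψ₂ = 0.590: g = -0.0477, g' = -0.576 → ψ₂ = 0.507
  ψ₂ = 0.507: g = -0.0027, g' = -0.516 → ψ₂ = 0.502
Converged at ψ₂ = 0.502.
  diethyl ether: x = 0.340, y = 0.646
  acetone: x = 0.128, y = 0.135
  methanol: x = 0.282, y = 0.169
  toluene: x = 0.250, y = 0.050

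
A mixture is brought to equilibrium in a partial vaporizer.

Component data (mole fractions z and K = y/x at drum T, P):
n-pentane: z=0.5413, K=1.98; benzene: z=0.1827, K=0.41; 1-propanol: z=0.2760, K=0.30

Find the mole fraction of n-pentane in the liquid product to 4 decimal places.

Material balance + equilibrium reduce to Σ zᵢ(Kᵢ−1)/(1+ψ(Kᵢ−1)) = 0.
g(0) = ΣzᵢKᵢ − 1 = 0.2295 and g(1) = 1 − Σzᵢ/Kᵢ = -0.6390, so a root lies in (0, 1).
Newton iteration, ψ⁰ = 0.5:
  ψ = 0.5000: g = -0.09411, g' = -0.6822 → ψ = 0.3621
  ψ = 0.3621: g = -0.00431, g' = -0.6287 → ψ = 0.3552
Converged at ψ = 0.3552.
Compositions from xᵢ = zᵢ/(1+ψ(Kᵢ−1)), yᵢ = Kᵢxᵢ:
  n-pentane: x = 0.4015, y = 0.7950
  benzene: x = 0.2311, y = 0.0948
  1-propanol: x = 0.3673, y = 0.1102

x_n-pentane = 0.4015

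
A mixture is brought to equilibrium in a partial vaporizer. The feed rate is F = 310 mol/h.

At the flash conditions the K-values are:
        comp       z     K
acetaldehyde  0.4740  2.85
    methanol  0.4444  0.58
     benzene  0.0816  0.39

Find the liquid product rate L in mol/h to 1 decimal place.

Rachford–Rice: g(ψ) = Σ zᵢ(Kᵢ−1)/(1+ψ(Kᵢ−1)) = 0.
g(0) = ΣzᵢKᵢ − 1 = 0.6405 and g(1) = 1 − Σzᵢ/Kᵢ = -0.1418, so a root lies in (0, 1).
Newton iteration, ψ⁰ = 0.5:
  ψ = 0.5000: g = 0.14765, g' = -0.6263 → ψ = 0.7358
  ψ = 0.7358: g = 0.01096, g' = -0.5551 → ψ = 0.7555
Converged at ψ = 0.7555.
Then V = ψ·F = 0.7555·310 = 234.2 mol/h and L = F − V = 75.8 mol/h.

L = 75.8 mol/h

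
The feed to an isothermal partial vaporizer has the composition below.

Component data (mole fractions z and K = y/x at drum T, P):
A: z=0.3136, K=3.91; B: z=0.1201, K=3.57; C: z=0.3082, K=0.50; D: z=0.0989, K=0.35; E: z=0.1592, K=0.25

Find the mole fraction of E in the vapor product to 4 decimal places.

Iterate (Newton) starting at ψ = 0.32:
  ψ = 0.3200: g = 0.22019, g' = -1.2817 → ψ = 0.4918
  ψ = 0.4918: g = 0.02370, g' = -1.0547 → ψ = 0.5143
  ψ = 0.5143: g = 0.00012, g' = -1.0445 → ψ = 0.5144
Converged at ψ = 0.5144.
Compositions from xᵢ = zᵢ/(1+ψ(Kᵢ−1)), yᵢ = Kᵢxᵢ:
  A: x = 0.1256, y = 0.4911
  B: x = 0.0517, y = 0.1847
  C: x = 0.4149, y = 0.2075
  D: x = 0.1486, y = 0.0520
  E: x = 0.2592, y = 0.0648

y_E = 0.0648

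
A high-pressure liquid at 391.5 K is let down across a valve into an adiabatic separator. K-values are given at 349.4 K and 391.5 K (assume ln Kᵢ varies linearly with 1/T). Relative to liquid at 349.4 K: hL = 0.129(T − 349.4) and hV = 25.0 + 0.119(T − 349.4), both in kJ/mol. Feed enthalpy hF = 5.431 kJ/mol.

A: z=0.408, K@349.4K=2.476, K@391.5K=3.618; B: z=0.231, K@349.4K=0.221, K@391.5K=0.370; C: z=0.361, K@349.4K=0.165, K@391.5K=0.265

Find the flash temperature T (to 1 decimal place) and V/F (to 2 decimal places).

T = 358.6 K, V/F = 0.17

Adiabatic flash: solve Rachford–Rice at each trial T, then check hF = ψ·hV(T) + (1−ψ)·hL(T).
  T = 349.4 K: K = (2.476, 0.221, 0.165), RR gives ψ = 0.101, H_out = 2.515 kJ/mol
  T = 391.5 K: K = (3.618, 0.370, 0.265), RR gives ψ = 0.361, H_out = 14.296 kJ/mol
  T = 370.4 K: K = (3.024, 0.290, 0.212), RR gives ψ = 0.246, H_out = 8.800 kJ/mol
  T = 359.9 K: K = (2.744, 0.254, 0.188), RR gives ψ = 0.179, H_out = 5.818 kJ/mol
  T = 354.6 K: K = (2.607, 0.237, 0.176), RR gives ψ = 0.142, H_out = 4.201 kJ/mol
  T = 357.2 K: K = (2.674, 0.245, 0.182), RR gives ψ = 0.160, H_out = 5.006 kJ/mol
  T = 358.5 K: K = (2.708, 0.250, 0.185), RR gives ψ = 0.170, H_out = 5.400 kJ/mol
Linear interpolation between T = 358.5 (H_out = 5.400) and T = 359.9 (H_out = 5.818) on hF = 5.431 gives T ≈ 358.6 K, at which ψ = 0.17.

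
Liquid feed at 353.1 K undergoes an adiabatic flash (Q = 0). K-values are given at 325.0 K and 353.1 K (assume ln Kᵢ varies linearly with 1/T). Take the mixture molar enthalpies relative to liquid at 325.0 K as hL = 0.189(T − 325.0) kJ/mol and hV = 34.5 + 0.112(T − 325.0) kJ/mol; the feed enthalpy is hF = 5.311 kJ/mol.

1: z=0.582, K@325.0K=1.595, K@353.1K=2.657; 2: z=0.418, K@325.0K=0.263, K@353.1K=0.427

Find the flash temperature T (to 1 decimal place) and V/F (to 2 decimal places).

Adiabatic flash: solve Rachford–Rice at each trial T, then check hF = ψ·hV(T) + (1−ψ)·hL(T).
  T = 325.0 K: K = (1.595, 0.263), RR gives ψ = 0.087, H_out = 3.007 kJ/mol
  T = 353.1 K: K = (2.657, 0.427), RR gives ψ = 0.763, H_out = 29.998 kJ/mol
  T = 339.1 K: K = (2.082, 0.339), RR gives ψ = 0.494, H_out = 19.172 kJ/mol
  T = 332.1 K: K = (1.829, 0.300), RR gives ψ = 0.327, H_out = 12.442 kJ/mol
  T = 328.6 K: K = (1.711, 0.281), RR gives ψ = 0.222, H_out = 8.271 kJ/mol
  T = 326.8 K: K = (1.652, 0.272), RR gives ψ = 0.159, H_out = 5.792 kJ/mol
Linear interpolation between T = 325.0 (H_out = 3.007) and T = 326.8 (H_out = 5.792) on hF = 5.311 gives T ≈ 326.5 K, at which ψ = 0.15.

T = 326.5 K, V/F = 0.15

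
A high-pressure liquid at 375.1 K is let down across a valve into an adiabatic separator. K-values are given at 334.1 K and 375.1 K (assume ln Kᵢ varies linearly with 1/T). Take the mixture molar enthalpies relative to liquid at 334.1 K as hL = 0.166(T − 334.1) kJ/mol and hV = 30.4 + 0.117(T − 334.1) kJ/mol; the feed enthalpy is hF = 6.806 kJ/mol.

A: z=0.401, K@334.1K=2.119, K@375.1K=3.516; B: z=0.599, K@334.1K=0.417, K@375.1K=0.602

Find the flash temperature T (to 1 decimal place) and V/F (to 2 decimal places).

Adiabatic flash: solve Rachford–Rice at each trial T, then check hF = ψ·hV(T) + (1−ψ)·hL(T).
  T = 334.1 K: K = (2.119, 0.417), RR gives ψ = 0.153, H_out = 4.637 kJ/mol
  T = 375.1 K: K = (3.516, 0.602), RR gives ψ = 0.769, H_out = 28.652 kJ/mol
  T = 354.6 K: K = (2.770, 0.506), RR gives ψ = 0.474, H_out = 17.334 kJ/mol
  T = 344.4 K: K = (2.434, 0.461), RR gives ψ = 0.326, H_out = 11.465 kJ/mol
  T = 339.2 K: K = (2.272, 0.439), RR gives ψ = 0.243, H_out = 8.183 kJ/mol
  T = 336.6 K: K = (2.193, 0.428), RR gives ψ = 0.198, H_out = 6.424 kJ/mol
  T = 337.9 K: K = (2.232, 0.433), RR gives ψ = 0.221, H_out = 7.315 kJ/mol
Linear interpolation between T = 336.6 (H_out = 6.424) and T = 337.9 (H_out = 7.315) on hF = 6.806 gives T ≈ 337.2 K, at which ψ = 0.21.

T = 337.2 K, V/F = 0.21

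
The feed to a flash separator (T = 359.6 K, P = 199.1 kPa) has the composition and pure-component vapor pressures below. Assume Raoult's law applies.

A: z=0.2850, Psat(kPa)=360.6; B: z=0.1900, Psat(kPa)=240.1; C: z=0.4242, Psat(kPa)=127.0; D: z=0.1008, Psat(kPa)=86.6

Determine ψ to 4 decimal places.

ψ = 0.2266

Raoult's law: Kᵢ = Pᵢˢᵃᵗ/P = Pᵢˢᵃᵗ/199.1.
  K_A = 360.6/199.1 = 1.811150, K_B = 240.1/199.1 = 1.205927, K_C = 127.0/199.1 = 0.637870, K_D = 86.6/199.1 = 0.434957
Rachford–Rice: g(ψ) = Σ zᵢ(Kᵢ−1)/(1+ψ(Kᵢ−1)) = 0.
Feasibility: ΣzᵢKᵢ = 1.0597, Σzᵢ/Kᵢ = 1.2117 — both > 1, two phases present.
Newton iteration, ψ⁰ = 0.5:
  ψ = 0.5000: g = -0.06702, g' = -0.2470 → ψ = 0.2287
  ψ = 0.2287: g = -0.00052, g' = -0.2493 → ψ = 0.2266
Converged at ψ = 0.2266.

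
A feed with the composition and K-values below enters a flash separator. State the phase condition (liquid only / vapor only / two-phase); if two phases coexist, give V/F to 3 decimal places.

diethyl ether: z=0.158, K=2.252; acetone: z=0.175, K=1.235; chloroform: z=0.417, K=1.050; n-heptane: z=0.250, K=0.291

two-phase, V/F = 0.234

ΣzᵢKᵢ = 1.083; Σzᵢ/Kᵢ = 1.468.
Both exceed 1, so a two-phase solution exists.
Let ψ = V/F and solve Σ zᵢ(Kᵢ−1)/(1+ψ(Kᵢ−1)) = 0.
Iterate (Newton) starting at ψ = 0.5:
  ψ = 0.500: g = -0.0958, g' = -0.404 → ψ = 0.263
  ψ = 0.263: g = -0.0097, g' = -0.340 → ψ = 0.234
Converged at ψ = 0.234.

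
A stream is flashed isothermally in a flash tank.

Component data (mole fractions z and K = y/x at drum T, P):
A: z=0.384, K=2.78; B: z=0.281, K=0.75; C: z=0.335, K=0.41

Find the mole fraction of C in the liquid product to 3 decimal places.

Rachford–Rice: g(ψ) = Σ zᵢ(Kᵢ−1)/(1+ψ(Kᵢ−1)) = 0.
Feasibility: ΣzᵢKᵢ = 1.416, Σzᵢ/Kᵢ = 1.330 — both > 1, two phases present.
Newton iteration, ψ⁰ = 0.55:
  ψ = 0.550: g = -0.0287, g' = -0.590 → ψ = 0.501
  ψ = 0.501: g = 0.0002, g' = -0.598 → ψ = 0.502
Converged at ψ = 0.502.
Compositions from xᵢ = zᵢ/(1+ψ(Kᵢ−1)), yᵢ = Kᵢxᵢ:
  A: x = 0.203, y = 0.564
  B: x = 0.321, y = 0.241
  C: x = 0.476, y = 0.195

x_C = 0.476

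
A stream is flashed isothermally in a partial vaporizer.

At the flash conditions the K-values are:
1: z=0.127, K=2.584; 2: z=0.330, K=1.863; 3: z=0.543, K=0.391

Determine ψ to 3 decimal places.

ψ = 0.231

Rachford–Rice: g(ψ) = Σ zᵢ(Kᵢ−1)/(1+ψ(Kᵢ−1)) = 0.
g(0) = ΣzᵢKᵢ − 1 = 0.155 and g(1) = 1 − Σzᵢ/Kᵢ = -0.615, so a root lies in (0, 1).
Newton iteration, ψ⁰ = 0.5:
  ψ = 0.500: g = -0.1643, g' = -0.635 → ψ = 0.242
  ψ = 0.242: g = -0.0065, g' = -0.612 → ψ = 0.231
Converged at ψ = 0.231.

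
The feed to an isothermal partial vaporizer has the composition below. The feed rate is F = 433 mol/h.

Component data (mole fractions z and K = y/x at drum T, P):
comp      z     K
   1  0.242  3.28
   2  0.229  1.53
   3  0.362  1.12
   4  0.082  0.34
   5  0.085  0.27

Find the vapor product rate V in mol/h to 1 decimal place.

V = 382.8 mol/h

Rachford–Rice: g(ψ) = Σ zᵢ(Kᵢ−1)/(1+ψ(Kᵢ−1)) = 0.
Check two-phase: ΣzᵢKᵢ = 1.600 > 1 and Σzᵢ/Kᵢ = 1.103 > 1, so g(0) = 0.600 > 0 and g(1) = -0.103 < 0.
Newton–Raphson from ψ = 0.5:
  ψ = 0.500: g = 0.2163, g' = -0.511 → ψ = 0.923
  ψ = 0.923: g = -0.0302, g' = -0.823 → ψ = 0.886
  ψ = 0.886: g = -0.0015, g' = -0.742 → ψ = 0.884
Converged at ψ = 0.884.
Then V = ψ·F = 0.8840·433 = 382.8 mol/h and L = F − V = 50.2 mol/h.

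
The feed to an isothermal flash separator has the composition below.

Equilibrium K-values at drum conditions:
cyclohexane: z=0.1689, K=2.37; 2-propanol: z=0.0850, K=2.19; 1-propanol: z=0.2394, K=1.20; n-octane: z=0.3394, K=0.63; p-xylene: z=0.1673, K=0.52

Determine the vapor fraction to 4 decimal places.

Let ψ = V/F and solve Σ zᵢ(Kᵢ−1)/(1+ψ(Kᵢ−1)) = 0.
Feasibility: ΣzᵢKᵢ = 1.1745, Σzᵢ/Kᵢ = 1.1700 — both > 1, two phases present.
Newton–Raphson from ψ = 0.5:
  ψ = 0.5000: g = -0.01548, g' = -0.3036 → ψ = 0.4490
  ψ = 0.4490: g = 0.00016, g' = -0.3102 → ψ = 0.4495
Converged at ψ = 0.4495.

ψ = 0.4495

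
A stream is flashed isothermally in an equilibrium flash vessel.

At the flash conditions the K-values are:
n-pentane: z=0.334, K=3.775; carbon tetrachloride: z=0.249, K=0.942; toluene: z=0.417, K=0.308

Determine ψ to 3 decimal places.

ψ = 0.427

Material balance + equilibrium reduce to Σ zᵢ(Kᵢ−1)/(1+ψ(Kᵢ−1)) = 0.
Feasibility: ΣzᵢKᵢ = 1.624, Σzᵢ/Kᵢ = 1.707 — both > 1, two phases present.
Newton iteration, ψ⁰ = 0.31:
  ψ = 0.310: g = 0.1162, g' = -1.068 → ψ = 0.419
  ψ = 0.419: g = 0.0076, g' = -0.947 → ψ = 0.427
Converged at ψ = 0.427.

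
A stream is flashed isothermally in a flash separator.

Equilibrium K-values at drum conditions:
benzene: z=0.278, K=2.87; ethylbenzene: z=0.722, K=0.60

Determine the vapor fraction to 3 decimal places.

Rachford–Rice: g(ψ) = Σ zᵢ(Kᵢ−1)/(1+ψ(Kᵢ−1)) = 0.
g(0) = ΣzᵢKᵢ − 1 = 0.231 and g(1) = 1 − Σzᵢ/Kᵢ = -0.300, so a root lies in (0, 1).
Newton iteration, ψ⁰ = 0.61:
  ψ = 0.610: g = -0.1392, g' = -0.414 → ψ = 0.274
  ψ = 0.274: g = 0.0194, g' = -0.571 → ψ = 0.308
  ψ = 0.308: g = 0.0005, g' = -0.542 → ψ = 0.309
Converged at ψ = 0.309.

ψ = 0.309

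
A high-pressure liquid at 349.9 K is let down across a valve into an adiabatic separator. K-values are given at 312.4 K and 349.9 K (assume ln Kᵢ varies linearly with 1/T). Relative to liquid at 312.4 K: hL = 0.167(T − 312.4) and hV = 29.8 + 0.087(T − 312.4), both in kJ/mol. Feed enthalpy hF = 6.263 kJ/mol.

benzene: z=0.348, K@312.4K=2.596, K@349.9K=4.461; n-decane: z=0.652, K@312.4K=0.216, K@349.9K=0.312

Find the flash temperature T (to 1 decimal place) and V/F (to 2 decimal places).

Adiabatic flash: solve Rachford–Rice at each trial T, then check hF = ψ·hV(T) + (1−ψ)·hL(T).
  T = 312.4 K: K = (2.596, 0.216), RR gives ψ = 0.035, H_out = 1.054 kJ/mol
  T = 349.9 K: K = (4.461, 0.312), RR gives ψ = 0.317, H_out = 14.770 kJ/mol
  T = 331.1 K: K = (3.453, 0.262), RR gives ψ = 0.206, H_out = 8.950 kJ/mol
  T = 321.8 K: K = (3.009, 0.239), RR gives ψ = 0.133, H_out = 5.421 kJ/mol
  T = 326.5 K: K = (3.229, 0.250), RR gives ψ = 0.172, H_out = 7.280 kJ/mol
  T = 324.1 K: K = (3.115, 0.244), RR gives ψ = 0.152, H_out = 6.352 kJ/mol
Linear interpolation between T = 321.8 (H_out = 5.421) and T = 324.1 (H_out = 6.352) on hF = 6.263 gives T ≈ 323.9 K, at which ψ = 0.15.

T = 323.9 K, V/F = 0.15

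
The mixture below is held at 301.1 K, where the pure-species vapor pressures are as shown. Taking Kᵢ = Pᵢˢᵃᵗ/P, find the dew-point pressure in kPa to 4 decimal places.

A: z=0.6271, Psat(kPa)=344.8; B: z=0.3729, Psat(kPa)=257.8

At the dew point ψ → 1, so Σzᵢ/Kᵢ = 1 with Kᵢ = Pᵢˢᵃᵗ/P ⇒ 1/P = Σzᵢ/Pᵢˢᵃᵗ.
1/P = 0.6271/344.8 + 0.3729/257.8 = 0.0032652 ⇒ P = 306.2594 kPa

Pdew = 306.2594 kPa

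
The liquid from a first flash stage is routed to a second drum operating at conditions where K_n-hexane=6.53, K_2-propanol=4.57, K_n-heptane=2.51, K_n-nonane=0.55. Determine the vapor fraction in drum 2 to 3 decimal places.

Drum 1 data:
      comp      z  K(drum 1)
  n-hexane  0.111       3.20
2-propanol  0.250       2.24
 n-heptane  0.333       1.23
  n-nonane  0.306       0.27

Drum 1:
Let ψ₁ = V/F and solve Σ zᵢ(Kᵢ−1)/(1+ψ₁(Kᵢ−1)) = 0.
Check two-phase: ΣzᵢKᵢ = 1.407 > 1 and Σzᵢ/Kᵢ = 1.550 > 1, so g(0) = 0.407 > 0 and g(1) = -0.550 < 0.
Newton iteration, ψ₁⁰ = 0.5:
  ψ₁ = 0.500: g = 0.0246, g' = -0.687 → ψ₁ = 0.536
  ψ₁ = 0.536: g = -0.0003, g' = -0.706 → ψ₁ = 0.535
Converged at ψ₁ = 0.535.
Drum-1 compositions:
  n-hexane: x = 0.051, y = 0.163
  2-propanol: x = 0.150, y = 0.337
  n-heptane: x = 0.296, y = 0.365
  n-nonane: x = 0.502, y = 0.136
Drum-2 feed = drum-1 liquid: z₂ = (0.0510, 0.1503, 0.2965, 0.5023).
Drum 2:
Iterate (Newton) starting at ψ₂ = 0.69:
  ψ₂ = 0.690: g = 0.1049, g' = -0.603 → ψ₂ = 0.864
  ψ₂ = 0.864: g = 0.0046, g' = -0.561 → ψ₂ = 0.872
Converged at ψ₂ = 0.872.
  n-hexane: x = 0.009, y = 0.057
  2-propanol: x = 0.037, y = 0.167
  n-heptane: x = 0.128, y = 0.321
  n-nonane: x = 0.827, y = 0.455

V/F (drum 2) = 0.872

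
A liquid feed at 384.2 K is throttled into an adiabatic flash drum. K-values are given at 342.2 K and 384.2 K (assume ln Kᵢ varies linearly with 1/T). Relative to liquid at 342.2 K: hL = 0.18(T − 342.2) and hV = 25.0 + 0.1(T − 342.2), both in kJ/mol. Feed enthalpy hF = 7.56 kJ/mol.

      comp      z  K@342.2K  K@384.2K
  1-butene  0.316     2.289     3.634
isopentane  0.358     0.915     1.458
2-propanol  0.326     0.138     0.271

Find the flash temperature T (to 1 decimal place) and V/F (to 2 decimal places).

T = 350.0 K, V/F = 0.25

Adiabatic flash: solve Rachford–Rice at each trial T, then check hF = ψ·hV(T) + (1−ψ)·hL(T).
  T = 342.2 K: K = (2.289, 0.915, 0.138), RR gives ψ = 0.132, H_out = 3.308 kJ/mol
  T = 384.2 K: K = (3.634, 1.458, 0.271), RR gives ψ = 0.631, H_out = 21.210 kJ/mol
  T = 363.2 K: K = (2.923, 1.171, 0.197), RR gives ψ = 0.418, H_out = 13.528 kJ/mol
  T = 352.7 K: K = (2.596, 1.039, 0.166), RR gives ψ = 0.290, H_out = 8.890 kJ/mol
  T = 347.4 K: K = (2.439, 0.975, 0.151), RR gives ψ = 0.215, H_out = 6.218 kJ/mol
  T = 350.0 K: K = (2.515, 1.006, 0.158), RR gives ψ = 0.253, H_out = 7.562 kJ/mol
  T = 348.7 K: K = (2.477, 0.991, 0.155), RR gives ψ = 0.234, H_out = 6.898 kJ/mol
Linear interpolation between T = 348.7 (H_out = 6.898) and T = 350.0 (H_out = 7.562) on hF = 7.56 gives T ≈ 350.0 K, at which ψ = 0.25.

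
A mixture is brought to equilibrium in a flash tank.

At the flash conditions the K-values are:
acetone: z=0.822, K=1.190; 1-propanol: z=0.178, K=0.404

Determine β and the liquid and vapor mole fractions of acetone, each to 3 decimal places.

Let β = V/F and solve Σ zᵢ(Kᵢ−1)/(1+β(Kᵢ−1)) = 0.
Check two-phase: ΣzᵢKᵢ = 1.050 > 1 and Σzᵢ/Kᵢ = 1.131 > 1, so g(0) = 0.050 > 0 and g(1) = -0.131 < 0.
Iterate (Newton) starting at β = 0.5:
  β = 0.500: g = -0.0085, g' = -0.153 → β = 0.445
  β = 0.445: g = -0.0003, g' = -0.142 → β = 0.442
Converged at β = 0.442.
Compositions from xᵢ = zᵢ/(1+β(Kᵢ−1)), yᵢ = Kᵢxᵢ:
  acetone: x = 0.758, y = 0.902
  1-propanol: x = 0.242, y = 0.098

β = 0.442, x_acetone = 0.758, y_acetone = 0.902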